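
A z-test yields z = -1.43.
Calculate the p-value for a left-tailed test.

Answer: p-value ≈ 0.0764

Derivation:
For z = -1.43:
p = P(Z < -1.43) = Φ(-1.43) = 0.0764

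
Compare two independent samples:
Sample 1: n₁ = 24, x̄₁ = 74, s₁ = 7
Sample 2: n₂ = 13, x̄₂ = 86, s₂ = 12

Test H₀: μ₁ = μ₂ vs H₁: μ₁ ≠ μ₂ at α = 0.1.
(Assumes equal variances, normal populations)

Answer: t = -3.8583, reject H₀

Derivation:
Pooled variance: s²_p = [23×7² + 12×12²]/(35) = 81.5714
s_p = 9.0317
SE = s_p×√(1/n₁ + 1/n₂) = 9.0317×√(1/24 + 1/13) = 3.1102
t = (x̄₁ - x̄₂)/SE = (74 - 86)/3.1102 = -3.8583
df = 35, t-critical = ±1.690
Decision: reject H₀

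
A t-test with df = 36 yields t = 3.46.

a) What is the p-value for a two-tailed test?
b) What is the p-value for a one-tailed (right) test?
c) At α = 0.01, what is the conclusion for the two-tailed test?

Answer: a) 0.0014, b) 0.0007, c) reject H₀

Derivation:
Using t-distribution with df = 36:
a) Two-tailed: p = 2×P(T > 3.46) = 0.0014
b) One-tailed: p = P(T > 3.46) = 0.0007
c) 0.0014 < 0.01, reject H₀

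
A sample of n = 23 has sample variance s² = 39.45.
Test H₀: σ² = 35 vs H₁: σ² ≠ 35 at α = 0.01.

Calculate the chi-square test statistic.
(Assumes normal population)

df = n - 1 = 22
χ² = (n-1)s²/σ₀² = 22×39.45/35 = 24.7971
Critical values: χ²_{0.995,22} = 8.643, χ²_{0.005,22} = 42.796
Rejection region: χ² < 8.643 or χ² > 42.796
Decision: fail to reject H₀

Answer: χ² = 24.7971, fail to reject H₀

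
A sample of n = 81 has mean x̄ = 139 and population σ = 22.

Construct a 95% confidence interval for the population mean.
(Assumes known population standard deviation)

Answer: (134.2090, 143.7910)

Derivation:
Confidence level: 95%, α = 0.05
z_0.025 = 1.960
SE = σ/√n = 22/√81 = 2.4444
Margin of error = 1.960 × 2.4444 = 4.7910
CI: x̄ ± margin = 139 ± 4.7910
CI: (134.2090, 143.7910)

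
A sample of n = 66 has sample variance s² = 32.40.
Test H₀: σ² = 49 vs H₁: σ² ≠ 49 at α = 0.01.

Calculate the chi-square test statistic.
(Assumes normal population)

df = n - 1 = 65
χ² = (n-1)s²/σ₀² = 65×32.40/49 = 42.9796
Critical values: χ²_{0.995,65} = 39.383, χ²_{0.005,65} = 98.105
Rejection region: χ² < 39.383 or χ² > 98.105
Decision: fail to reject H₀

Answer: χ² = 42.9796, fail to reject H₀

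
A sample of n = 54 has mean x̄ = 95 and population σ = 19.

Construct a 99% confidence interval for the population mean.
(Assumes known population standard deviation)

Confidence level: 99%, α = 0.01
z_0.005 = 2.576
SE = σ/√n = 19/√54 = 2.5856
Margin of error = 2.576 × 2.5856 = 6.6605
CI: x̄ ± margin = 95 ± 6.6605
CI: (88.3395, 101.6605)

Answer: (88.3395, 101.6605)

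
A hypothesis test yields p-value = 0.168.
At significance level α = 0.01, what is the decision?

Compare p-value to α:
0.168 ≥ 0.01
Decision: fail to reject H₀

Answer: fail to reject H₀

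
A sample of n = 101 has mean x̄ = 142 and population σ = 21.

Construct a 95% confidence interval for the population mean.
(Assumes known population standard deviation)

Confidence level: 95%, α = 0.05
z_0.025 = 1.960
SE = σ/√n = 21/√101 = 2.0896
Margin of error = 1.960 × 2.0896 = 4.0956
CI: x̄ ± margin = 142 ± 4.0956
CI: (137.9044, 146.0956)

Answer: (137.9044, 146.0956)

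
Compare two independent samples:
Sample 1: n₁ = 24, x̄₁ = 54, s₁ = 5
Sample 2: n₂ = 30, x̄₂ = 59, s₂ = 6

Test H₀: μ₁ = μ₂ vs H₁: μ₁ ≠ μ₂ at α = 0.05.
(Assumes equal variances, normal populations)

Answer: t = -3.2720, reject H₀

Derivation:
Pooled variance: s²_p = [23×5² + 29×6²]/(52) = 31.1346
s_p = 5.5798
SE = s_p×√(1/n₁ + 1/n₂) = 5.5798×√(1/24 + 1/30) = 1.5281
t = (x̄₁ - x̄₂)/SE = (54 - 59)/1.5281 = -3.2720
df = 52, t-critical = ±2.007
Decision: reject H₀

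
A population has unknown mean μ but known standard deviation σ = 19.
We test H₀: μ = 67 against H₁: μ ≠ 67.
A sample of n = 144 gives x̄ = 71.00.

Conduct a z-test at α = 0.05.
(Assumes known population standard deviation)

Standard error: SE = σ/√n = 19/√144 = 1.5833
z-statistic: z = (x̄ - μ₀)/SE = (71.00 - 67)/1.5833 = 2.5264
Critical value: ±1.960
p-value = 0.0115
Decision: reject H₀

Answer: z = 2.5264, reject H₀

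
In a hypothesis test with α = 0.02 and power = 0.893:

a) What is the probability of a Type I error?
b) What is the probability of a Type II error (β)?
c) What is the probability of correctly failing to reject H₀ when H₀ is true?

a) Type I error probability = α = 0.02
b) Power = P(reject H₀ | H₁ true) = 1 - β = 0.893, so Type II error probability = β = 1 - Power = 0.107
c) P(fail to reject H₀ | H₀ true) = 1 - α = 0.98

Answer: a) 0.02, b) 0.107, c) 0.98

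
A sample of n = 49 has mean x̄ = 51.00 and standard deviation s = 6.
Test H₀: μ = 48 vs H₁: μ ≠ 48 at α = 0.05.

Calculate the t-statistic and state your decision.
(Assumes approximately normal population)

Answer: t = 3.5002, reject H₀

Derivation:
df = n - 1 = 48
SE = s/√n = 6/√49 = 0.8571
t = (x̄ - μ₀)/SE = (51.00 - 48)/0.8571 = 3.5002
Critical value: t_{0.025,48} = ±2.011
p-value ≈ 0.0010
Decision: reject H₀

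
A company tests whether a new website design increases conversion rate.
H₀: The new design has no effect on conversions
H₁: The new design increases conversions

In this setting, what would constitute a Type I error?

A Type I error (probability α) occurs when we reject a true H₀.
A Type II error (probability β) occurs when we fail to reject a false H₀.

Answer: Switching to a new design that doesn't actually help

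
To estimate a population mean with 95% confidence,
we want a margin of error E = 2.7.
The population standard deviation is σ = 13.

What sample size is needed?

z_0.025 = 1.960
n = (z×σ/E)² = (1.960×13/2.7)²
n = 89.0577
Round up: n = 90

Answer: n = 90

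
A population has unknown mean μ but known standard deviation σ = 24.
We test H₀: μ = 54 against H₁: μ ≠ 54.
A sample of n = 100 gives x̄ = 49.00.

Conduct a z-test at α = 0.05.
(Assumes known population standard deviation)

Standard error: SE = σ/√n = 24/√100 = 2.4000
z-statistic: z = (x̄ - μ₀)/SE = (49.00 - 54)/2.4000 = -2.0833
Critical value: ±1.960
p-value = 0.0372
Decision: reject H₀

Answer: z = -2.0833, reject H₀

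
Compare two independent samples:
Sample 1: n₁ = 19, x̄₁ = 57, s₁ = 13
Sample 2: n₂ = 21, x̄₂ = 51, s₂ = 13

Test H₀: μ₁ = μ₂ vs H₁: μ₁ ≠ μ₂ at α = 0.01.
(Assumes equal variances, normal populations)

Pooled variance: s²_p = [18×13² + 20×13²]/(38) = 169.0000
s_p = 13.0000
SE = s_p×√(1/n₁ + 1/n₂) = 13.0000×√(1/19 + 1/21) = 4.1161
t = (x̄₁ - x̄₂)/SE = (57 - 51)/4.1161 = 1.4577
df = 38, t-critical = ±2.712
Decision: fail to reject H₀

Answer: t = 1.4577, fail to reject H₀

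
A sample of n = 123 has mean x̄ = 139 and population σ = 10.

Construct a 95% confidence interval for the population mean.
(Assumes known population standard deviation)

Answer: (137.2327, 140.7673)

Derivation:
Confidence level: 95%, α = 0.05
z_0.025 = 1.960
SE = σ/√n = 10/√123 = 0.9017
Margin of error = 1.960 × 0.9017 = 1.7673
CI: x̄ ± margin = 139 ± 1.7673
CI: (137.2327, 140.7673)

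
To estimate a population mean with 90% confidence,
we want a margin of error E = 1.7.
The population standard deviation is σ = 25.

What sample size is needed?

z_0.05 = 1.645
n = (z×σ/E)² = (1.645×25/1.7)²
n = 585.2130
Round up: n = 586

Answer: n = 586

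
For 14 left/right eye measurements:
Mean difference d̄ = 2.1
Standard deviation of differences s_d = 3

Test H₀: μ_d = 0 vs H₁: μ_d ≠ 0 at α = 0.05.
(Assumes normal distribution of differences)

df = n - 1 = 13
SE = s_d/√n = 3/√14 = 0.8018
t = d̄/SE = 2.1/0.8018 = 2.6191
Critical value: t_{0.025,13} = ±2.160
p-value ≈ 0.0212
Decision: reject H₀

Answer: t = 2.6191, reject H₀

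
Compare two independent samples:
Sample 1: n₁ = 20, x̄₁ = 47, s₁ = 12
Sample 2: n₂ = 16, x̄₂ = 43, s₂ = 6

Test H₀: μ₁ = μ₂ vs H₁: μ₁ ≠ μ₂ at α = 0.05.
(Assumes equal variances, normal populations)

Answer: t = 1.2149, fail to reject H₀

Derivation:
Pooled variance: s²_p = [19×12² + 15×6²]/(34) = 96.3529
s_p = 9.8160
SE = s_p×√(1/n₁ + 1/n₂) = 9.8160×√(1/20 + 1/16) = 3.2924
t = (x̄₁ - x̄₂)/SE = (47 - 43)/3.2924 = 1.2149
df = 34, t-critical = ±2.032
Decision: fail to reject H₀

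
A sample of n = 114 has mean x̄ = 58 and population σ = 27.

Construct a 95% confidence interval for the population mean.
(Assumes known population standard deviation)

Confidence level: 95%, α = 0.05
z_0.025 = 1.960
SE = σ/√n = 27/√114 = 2.5288
Margin of error = 1.960 × 2.5288 = 4.9564
CI: x̄ ± margin = 58 ± 4.9564
CI: (53.0436, 62.9564)

Answer: (53.0436, 62.9564)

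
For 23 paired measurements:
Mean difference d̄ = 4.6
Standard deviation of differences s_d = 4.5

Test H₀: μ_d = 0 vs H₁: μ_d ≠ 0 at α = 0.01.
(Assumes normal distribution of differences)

df = n - 1 = 22
SE = s_d/√n = 4.5/√23 = 0.9383
t = d̄/SE = 4.6/0.9383 = 4.9025
Critical value: t_{0.005,22} = ±2.819
p-value ≈ 0.0001
Decision: reject H₀

Answer: t = 4.9025, reject H₀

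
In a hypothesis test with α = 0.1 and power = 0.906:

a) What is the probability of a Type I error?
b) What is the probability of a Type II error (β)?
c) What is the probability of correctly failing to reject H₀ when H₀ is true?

a) Type I error probability = α = 0.1
b) Power = P(reject H₀ | H₁ true) = 1 - β = 0.906, so Type II error probability = β = 1 - Power = 0.094
c) P(fail to reject H₀ | H₀ true) = 1 - α = 0.9

Answer: a) 0.1, b) 0.094, c) 0.9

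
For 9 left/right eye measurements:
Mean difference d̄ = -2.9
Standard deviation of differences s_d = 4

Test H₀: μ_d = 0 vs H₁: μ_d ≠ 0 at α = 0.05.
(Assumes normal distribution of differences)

df = n - 1 = 8
SE = s_d/√n = 4/√9 = 1.3333
t = d̄/SE = -2.9/1.3333 = -2.1751
Critical value: t_{0.025,8} = ±2.306
p-value ≈ 0.0613
Decision: fail to reject H₀

Answer: t = -2.1751, fail to reject H₀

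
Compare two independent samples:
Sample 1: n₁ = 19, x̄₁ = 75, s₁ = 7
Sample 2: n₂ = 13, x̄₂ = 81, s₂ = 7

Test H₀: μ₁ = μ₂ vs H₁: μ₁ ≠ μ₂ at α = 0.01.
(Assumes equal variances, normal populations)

Answer: t = -2.3813, fail to reject H₀

Derivation:
Pooled variance: s²_p = [18×7² + 12×7²]/(30) = 49.0000
s_p = 7.0000
SE = s_p×√(1/n₁ + 1/n₂) = 7.0000×√(1/19 + 1/13) = 2.5196
t = (x̄₁ - x̄₂)/SE = (75 - 81)/2.5196 = -2.3813
df = 30, t-critical = ±2.750
Decision: fail to reject H₀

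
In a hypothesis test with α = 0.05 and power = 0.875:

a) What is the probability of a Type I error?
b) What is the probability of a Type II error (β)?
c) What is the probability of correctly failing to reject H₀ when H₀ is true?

Answer: a) 0.05, b) 0.125, c) 0.95

Derivation:
a) Type I error probability = α = 0.05
b) Power = P(reject H₀ | H₁ true) = 1 - β = 0.875, so Type II error probability = β = 1 - Power = 0.125
c) P(fail to reject H₀ | H₀ true) = 1 - α = 0.95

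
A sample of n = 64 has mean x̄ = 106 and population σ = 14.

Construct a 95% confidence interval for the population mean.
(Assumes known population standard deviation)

Answer: (102.5700, 109.4300)

Derivation:
Confidence level: 95%, α = 0.05
z_0.025 = 1.960
SE = σ/√n = 14/√64 = 1.7500
Margin of error = 1.960 × 1.7500 = 3.4300
CI: x̄ ± margin = 106 ± 3.4300
CI: (102.5700, 109.4300)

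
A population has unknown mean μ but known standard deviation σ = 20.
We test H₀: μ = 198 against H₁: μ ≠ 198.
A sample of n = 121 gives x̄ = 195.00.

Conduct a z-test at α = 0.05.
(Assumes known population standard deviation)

Answer: z = -1.6500, fail to reject H₀

Derivation:
Standard error: SE = σ/√n = 20/√121 = 1.8182
z-statistic: z = (x̄ - μ₀)/SE = (195.00 - 198)/1.8182 = -1.6500
Critical value: ±1.960
p-value = 0.0989
Decision: fail to reject H₀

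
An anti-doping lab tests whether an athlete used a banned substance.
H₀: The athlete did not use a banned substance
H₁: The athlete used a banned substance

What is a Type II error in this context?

Type I error (α): Rejecting H₀ when H₀ is true
Type II error (β): Failing to reject H₀ when H₁ is true

Answer: Failing to detect doping in an athlete who used a banned substance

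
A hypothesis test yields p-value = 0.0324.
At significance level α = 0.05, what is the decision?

Compare p-value to α:
0.0324 < 0.05
Decision: reject H₀

Answer: reject H₀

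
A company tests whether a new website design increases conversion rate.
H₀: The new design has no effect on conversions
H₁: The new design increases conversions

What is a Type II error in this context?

Answer: Keeping the old design when the new one would have increased conversions

Derivation:
Type I error: rejecting H₀ when it is actually true (false positive).
Type II error: failing to reject H₀ when H₁ is actually true (false negative).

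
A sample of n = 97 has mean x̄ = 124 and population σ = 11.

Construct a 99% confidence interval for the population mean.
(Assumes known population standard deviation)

Confidence level: 99%, α = 0.01
z_0.005 = 2.576
SE = σ/√n = 11/√97 = 1.1169
Margin of error = 2.576 × 1.1169 = 2.8771
CI: x̄ ± margin = 124 ± 2.8771
CI: (121.1229, 126.8771)

Answer: (121.1229, 126.8771)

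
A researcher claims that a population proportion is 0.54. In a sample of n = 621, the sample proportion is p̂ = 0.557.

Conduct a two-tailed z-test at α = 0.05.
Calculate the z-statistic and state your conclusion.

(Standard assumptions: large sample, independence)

H₀: p = 0.54, H₁: p ≠ 0.54
Standard error: SE = √(p₀(1-p₀)/n) = √(0.54×0.46/621) = 0.020000
z-statistic: z = (p̂ - p₀)/SE = (0.557 - 0.54)/0.020000 = 0.8500
Critical value: z_0.025 = ±1.960
p-value = 0.3953
Decision: fail to reject H₀ at α = 0.05

Answer: z = 0.8500, fail to reject H₀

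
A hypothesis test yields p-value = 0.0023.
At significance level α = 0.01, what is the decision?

Answer: reject H₀

Derivation:
Compare p-value to α:
0.0023 < 0.01
Decision: reject H₀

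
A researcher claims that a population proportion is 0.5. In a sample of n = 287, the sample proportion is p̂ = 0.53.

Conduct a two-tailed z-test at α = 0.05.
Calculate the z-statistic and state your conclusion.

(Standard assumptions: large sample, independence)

H₀: p = 0.5, H₁: p ≠ 0.5
Standard error: SE = √(p₀(1-p₀)/n) = √(0.5×0.5/287) = 0.029514
z-statistic: z = (p̂ - p₀)/SE = (0.53 - 0.5)/0.029514 = 1.0165
Critical value: z_0.025 = ±1.960
p-value = 0.3094
Decision: fail to reject H₀ at α = 0.05

Answer: z = 1.0165, fail to reject H₀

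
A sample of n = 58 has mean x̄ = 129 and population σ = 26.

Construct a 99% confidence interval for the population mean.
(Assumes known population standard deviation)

Confidence level: 99%, α = 0.01
z_0.005 = 2.576
SE = σ/√n = 26/√58 = 3.4140
Margin of error = 2.576 × 3.4140 = 8.7945
CI: x̄ ± margin = 129 ± 8.7945
CI: (120.2055, 137.7945)

Answer: (120.2055, 137.7945)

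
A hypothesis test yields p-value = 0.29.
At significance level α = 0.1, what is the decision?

Answer: fail to reject H₀

Derivation:
Compare p-value to α:
0.29 ≥ 0.1
Decision: fail to reject H₀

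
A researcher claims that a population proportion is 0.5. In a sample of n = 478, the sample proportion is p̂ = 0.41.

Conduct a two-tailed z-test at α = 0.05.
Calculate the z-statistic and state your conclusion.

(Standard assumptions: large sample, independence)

H₀: p = 0.5, H₁: p ≠ 0.5
Standard error: SE = √(p₀(1-p₀)/n) = √(0.5×0.5/478) = 0.022869
z-statistic: z = (p̂ - p₀)/SE = (0.41 - 0.5)/0.022869 = -3.9355
Critical value: z_0.025 = ±1.960
p-value = 0.0001
Decision: reject H₀ at α = 0.05

Answer: z = -3.9355, reject H₀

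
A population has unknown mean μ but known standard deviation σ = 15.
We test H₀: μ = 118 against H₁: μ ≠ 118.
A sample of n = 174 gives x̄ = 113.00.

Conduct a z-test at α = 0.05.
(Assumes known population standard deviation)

Standard error: SE = σ/√n = 15/√174 = 1.1371
z-statistic: z = (x̄ - μ₀)/SE = (113.00 - 118)/1.1371 = -4.3972
Critical value: ±1.960
p-value < 0.0001
Decision: reject H₀

Answer: z = -4.3972, reject H₀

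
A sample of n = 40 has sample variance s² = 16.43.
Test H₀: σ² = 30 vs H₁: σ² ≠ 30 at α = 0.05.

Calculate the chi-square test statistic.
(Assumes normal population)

Answer: χ² = 21.3590, reject H₀

Derivation:
df = n - 1 = 39
χ² = (n-1)s²/σ₀² = 39×16.43/30 = 21.3590
Critical values: χ²_{0.975,39} = 23.654, χ²_{0.025,39} = 58.120
Rejection region: χ² < 23.654 or χ² > 58.120
Decision: reject H₀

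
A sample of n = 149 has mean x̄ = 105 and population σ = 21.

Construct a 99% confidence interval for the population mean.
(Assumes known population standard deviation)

Answer: (100.5682, 109.4318)

Derivation:
Confidence level: 99%, α = 0.01
z_0.005 = 2.576
SE = σ/√n = 21/√149 = 1.7204
Margin of error = 2.576 × 1.7204 = 4.4318
CI: x̄ ± margin = 105 ± 4.4318
CI: (100.5682, 109.4318)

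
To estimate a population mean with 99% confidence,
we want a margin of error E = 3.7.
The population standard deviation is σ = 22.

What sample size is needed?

z_0.005 = 2.576
n = (z×σ/E)² = (2.576×22/3.7)²
n = 234.6030
Round up: n = 235

Answer: n = 235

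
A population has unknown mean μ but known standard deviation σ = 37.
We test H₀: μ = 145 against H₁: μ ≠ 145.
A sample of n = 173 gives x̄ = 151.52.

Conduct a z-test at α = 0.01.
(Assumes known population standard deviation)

Standard error: SE = σ/√n = 37/√173 = 2.8131
z-statistic: z = (x̄ - μ₀)/SE = (151.52 - 145)/2.8131 = 2.3177
Critical value: ±2.576
p-value = 0.0205
Decision: fail to reject H₀

Answer: z = 2.3177, fail to reject H₀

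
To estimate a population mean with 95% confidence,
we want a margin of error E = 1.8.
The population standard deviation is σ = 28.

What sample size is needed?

z_0.025 = 1.960
n = (z×σ/E)² = (1.960×28/1.8)²
n = 929.5723
Round up: n = 930

Answer: n = 930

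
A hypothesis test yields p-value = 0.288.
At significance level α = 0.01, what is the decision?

Answer: fail to reject H₀

Derivation:
Compare p-value to α:
0.288 ≥ 0.01
Decision: fail to reject H₀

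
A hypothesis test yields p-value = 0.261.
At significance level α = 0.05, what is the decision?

Compare p-value to α:
0.261 ≥ 0.05
Decision: fail to reject H₀

Answer: fail to reject H₀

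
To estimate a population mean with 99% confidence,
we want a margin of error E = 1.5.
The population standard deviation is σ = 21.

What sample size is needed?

Answer: n = 1301

Derivation:
z_0.005 = 2.576
n = (z×σ/E)² = (2.576×21/1.5)²
n = 1300.6121
Round up: n = 1301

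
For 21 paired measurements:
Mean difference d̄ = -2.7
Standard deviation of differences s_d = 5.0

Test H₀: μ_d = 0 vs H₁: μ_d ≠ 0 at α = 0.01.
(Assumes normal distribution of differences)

df = n - 1 = 20
SE = s_d/√n = 5.0/√21 = 1.0911
t = d̄/SE = -2.7/1.0911 = -2.4746
Critical value: t_{0.005,20} = ±2.845
p-value ≈ 0.0224
Decision: fail to reject H₀

Answer: t = -2.4746, fail to reject H₀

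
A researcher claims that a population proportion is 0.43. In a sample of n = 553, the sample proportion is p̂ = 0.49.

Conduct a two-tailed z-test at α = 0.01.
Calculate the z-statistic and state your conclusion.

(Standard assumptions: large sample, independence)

H₀: p = 0.43, H₁: p ≠ 0.43
Standard error: SE = √(p₀(1-p₀)/n) = √(0.43×0.57/553) = 0.021053
z-statistic: z = (p̂ - p₀)/SE = (0.49 - 0.43)/0.021053 = 2.8500
Critical value: z_0.005 = ±2.576
p-value = 0.0044
Decision: reject H₀ at α = 0.01

Answer: z = 2.8500, reject H₀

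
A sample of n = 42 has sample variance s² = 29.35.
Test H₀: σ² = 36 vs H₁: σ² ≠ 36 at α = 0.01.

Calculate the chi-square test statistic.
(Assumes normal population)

df = n - 1 = 41
χ² = (n-1)s²/σ₀² = 41×29.35/36 = 33.4264
Critical values: χ²_{0.995,41} = 21.421, χ²_{0.005,41} = 68.053
Rejection region: χ² < 21.421 or χ² > 68.053
Decision: fail to reject H₀

Answer: χ² = 33.4264, fail to reject H₀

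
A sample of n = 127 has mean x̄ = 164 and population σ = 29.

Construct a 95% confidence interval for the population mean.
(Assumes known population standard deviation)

Confidence level: 95%, α = 0.05
z_0.025 = 1.960
SE = σ/√n = 29/√127 = 2.5733
Margin of error = 1.960 × 2.5733 = 5.0437
CI: x̄ ± margin = 164 ± 5.0437
CI: (158.9563, 169.0437)

Answer: (158.9563, 169.0437)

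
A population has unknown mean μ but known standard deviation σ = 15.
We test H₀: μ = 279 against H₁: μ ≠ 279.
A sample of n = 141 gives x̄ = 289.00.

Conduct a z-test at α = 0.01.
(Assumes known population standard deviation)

Standard error: SE = σ/√n = 15/√141 = 1.2632
z-statistic: z = (x̄ - μ₀)/SE = (289.00 - 279)/1.2632 = 7.9164
Critical value: ±2.576
p-value < 0.0001
Decision: reject H₀

Answer: z = 7.9164, reject H₀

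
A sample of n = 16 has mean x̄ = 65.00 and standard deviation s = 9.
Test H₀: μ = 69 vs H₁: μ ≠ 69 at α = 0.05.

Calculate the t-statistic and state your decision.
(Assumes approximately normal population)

Answer: t = -1.7778, fail to reject H₀

Derivation:
df = n - 1 = 15
SE = s/√n = 9/√16 = 2.2500
t = (x̄ - μ₀)/SE = (65.00 - 69)/2.2500 = -1.7778
Critical value: t_{0.025,15} = ±2.131
p-value ≈ 0.0957
Decision: fail to reject H₀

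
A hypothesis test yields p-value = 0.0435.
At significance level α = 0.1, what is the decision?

Answer: reject H₀

Derivation:
Compare p-value to α:
0.0435 < 0.1
Decision: reject H₀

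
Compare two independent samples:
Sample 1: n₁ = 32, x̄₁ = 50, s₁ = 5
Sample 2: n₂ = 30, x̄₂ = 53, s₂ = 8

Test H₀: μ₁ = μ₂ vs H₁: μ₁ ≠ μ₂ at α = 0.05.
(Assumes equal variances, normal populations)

Answer: t = -1.7827, fail to reject H₀

Derivation:
Pooled variance: s²_p = [31×5² + 29×8²]/(60) = 43.8500
s_p = 6.6219
SE = s_p×√(1/n₁ + 1/n₂) = 6.6219×√(1/32 + 1/30) = 1.6828
t = (x̄₁ - x̄₂)/SE = (50 - 53)/1.6828 = -1.7827
df = 60, t-critical = ±2.000
Decision: fail to reject H₀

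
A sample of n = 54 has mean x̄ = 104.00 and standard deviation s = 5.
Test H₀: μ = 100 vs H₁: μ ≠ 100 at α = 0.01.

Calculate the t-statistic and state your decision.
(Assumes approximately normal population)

df = n - 1 = 53
SE = s/√n = 5/√54 = 0.6804
t = (x̄ - μ₀)/SE = (104.00 - 100)/0.6804 = 5.8789
Critical value: t_{0.005,53} = ±2.672
p-value < 0.0001
Decision: reject H₀

Answer: t = 5.8789, reject H₀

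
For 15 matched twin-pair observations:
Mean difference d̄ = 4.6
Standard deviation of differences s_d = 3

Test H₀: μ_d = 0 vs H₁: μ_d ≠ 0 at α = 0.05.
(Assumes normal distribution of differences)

Answer: t = 5.9385, reject H₀

Derivation:
df = n - 1 = 14
SE = s_d/√n = 3/√15 = 0.7746
t = d̄/SE = 4.6/0.7746 = 5.9385
Critical value: t_{0.025,14} = ±2.145
p-value < 0.0001
Decision: reject H₀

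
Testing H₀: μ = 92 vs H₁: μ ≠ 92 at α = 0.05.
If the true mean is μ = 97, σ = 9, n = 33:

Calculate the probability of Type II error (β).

SE = σ/√n = 9/√33 = 1.5667
Critical values: μ₀ ± z_0.025×SE = 92 ± 1.960×1.5667
Acceptance region: (88.9293, 95.0707)
Under H₁ (μ = 97): z_high = (95.0707 - 97)/1.5667 = -1.2314, z_low = (88.9293 - 97)/1.5667 = -5.1514
β = P(not reject | H₁) = Φ(-1.2314) - Φ(-5.1514) ≈ 0.1091

Answer: β ≈ 0.1091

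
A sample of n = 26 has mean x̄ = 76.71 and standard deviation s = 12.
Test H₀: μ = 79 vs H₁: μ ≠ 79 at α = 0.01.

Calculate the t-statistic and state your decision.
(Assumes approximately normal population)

Answer: t = -0.9731, fail to reject H₀

Derivation:
df = n - 1 = 25
SE = s/√n = 12/√26 = 2.3534
t = (x̄ - μ₀)/SE = (76.71 - 79)/2.3534 = -0.9731
Critical value: t_{0.005,25} = ±2.787
p-value ≈ 0.3398
Decision: fail to reject H₀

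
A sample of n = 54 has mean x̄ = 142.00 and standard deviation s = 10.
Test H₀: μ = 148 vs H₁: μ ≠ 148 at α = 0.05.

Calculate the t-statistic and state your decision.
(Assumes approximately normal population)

Answer: t = -4.4092, reject H₀

Derivation:
df = n - 1 = 53
SE = s/√n = 10/√54 = 1.3608
t = (x̄ - μ₀)/SE = (142.00 - 148)/1.3608 = -4.4092
Critical value: t_{0.025,53} = ±2.006
p-value ≈ 0.0001
Decision: reject H₀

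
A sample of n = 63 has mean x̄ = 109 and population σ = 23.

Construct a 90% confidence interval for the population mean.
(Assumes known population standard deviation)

Confidence level: 90%, α = 0.1
z_0.05 = 1.645
SE = σ/√n = 23/√63 = 2.8977
Margin of error = 1.645 × 2.8977 = 4.7667
CI: x̄ ± margin = 109 ± 4.7667
CI: (104.2333, 113.7667)

Answer: (104.2333, 113.7667)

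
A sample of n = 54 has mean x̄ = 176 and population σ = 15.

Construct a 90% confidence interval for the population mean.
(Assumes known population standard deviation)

Answer: (172.6422, 179.3578)

Derivation:
Confidence level: 90%, α = 0.1
z_0.05 = 1.645
SE = σ/√n = 15/√54 = 2.0412
Margin of error = 1.645 × 2.0412 = 3.3578
CI: x̄ ± margin = 176 ± 3.3578
CI: (172.6422, 179.3578)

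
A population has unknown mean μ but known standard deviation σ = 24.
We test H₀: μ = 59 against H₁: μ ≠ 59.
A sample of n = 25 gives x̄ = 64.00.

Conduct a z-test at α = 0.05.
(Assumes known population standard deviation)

Answer: z = 1.0417, fail to reject H₀

Derivation:
Standard error: SE = σ/√n = 24/√25 = 4.8000
z-statistic: z = (x̄ - μ₀)/SE = (64.00 - 59)/4.8000 = 1.0417
Critical value: ±1.960
p-value = 0.2976
Decision: fail to reject H₀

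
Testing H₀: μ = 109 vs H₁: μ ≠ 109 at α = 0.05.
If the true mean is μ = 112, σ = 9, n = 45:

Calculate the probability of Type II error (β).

Answer: β ≈ 0.3912

Derivation:
SE = σ/√n = 9/√45 = 1.3416
Critical values: μ₀ ± z_0.025×SE = 109 ± 1.960×1.3416
Acceptance region: (106.3705, 111.6295)
Under H₁ (μ = 112): z_high = (111.6295 - 112)/1.3416 = -0.2762, z_low = (106.3705 - 112)/1.3416 = -4.1961
β = P(not reject | H₁) = Φ(-0.2762) - Φ(-4.1961) ≈ 0.3912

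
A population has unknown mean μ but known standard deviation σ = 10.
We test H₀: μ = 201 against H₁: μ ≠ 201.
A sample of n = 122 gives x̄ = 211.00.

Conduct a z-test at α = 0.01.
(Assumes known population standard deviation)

Answer: z = 11.0448, reject H₀

Derivation:
Standard error: SE = σ/√n = 10/√122 = 0.9054
z-statistic: z = (x̄ - μ₀)/SE = (211.00 - 201)/0.9054 = 11.0448
Critical value: ±2.576
p-value < 0.0001
Decision: reject H₀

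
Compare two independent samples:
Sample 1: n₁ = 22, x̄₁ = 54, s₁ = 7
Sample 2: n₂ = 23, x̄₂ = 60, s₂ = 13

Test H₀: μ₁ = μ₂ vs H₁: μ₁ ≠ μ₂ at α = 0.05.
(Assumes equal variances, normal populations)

Answer: t = -1.9149, fail to reject H₀

Derivation:
Pooled variance: s²_p = [21×7² + 22×13²]/(43) = 110.3953
s_p = 10.5069
SE = s_p×√(1/n₁ + 1/n₂) = 10.5069×√(1/22 + 1/23) = 3.1333
t = (x̄₁ - x̄₂)/SE = (54 - 60)/3.1333 = -1.9149
df = 43, t-critical = ±2.017
Decision: fail to reject H₀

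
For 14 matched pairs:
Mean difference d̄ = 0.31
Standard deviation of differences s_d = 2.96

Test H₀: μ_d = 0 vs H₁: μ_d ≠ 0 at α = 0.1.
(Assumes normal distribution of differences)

df = n - 1 = 13
SE = s_d/√n = 2.96/√14 = 0.7911
t = d̄/SE = 0.31/0.7911 = 0.3919
Critical value: t_{0.05,13} = ±1.771
p-value ≈ 0.7015
Decision: fail to reject H₀

Answer: t = 0.3919, fail to reject H₀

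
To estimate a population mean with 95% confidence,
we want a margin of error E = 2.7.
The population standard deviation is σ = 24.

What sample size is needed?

Answer: n = 304

Derivation:
z_0.025 = 1.960
n = (z×σ/E)² = (1.960×24/2.7)²
n = 303.5338
Round up: n = 304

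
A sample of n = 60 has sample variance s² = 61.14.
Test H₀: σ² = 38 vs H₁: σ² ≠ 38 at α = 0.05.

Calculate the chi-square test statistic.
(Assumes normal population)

df = n - 1 = 59
χ² = (n-1)s²/σ₀² = 59×61.14/38 = 94.9279
Critical values: χ²_{0.975,59} = 39.662, χ²_{0.025,59} = 82.117
Rejection region: χ² < 39.662 or χ² > 82.117
Decision: reject H₀

Answer: χ² = 94.9279, reject H₀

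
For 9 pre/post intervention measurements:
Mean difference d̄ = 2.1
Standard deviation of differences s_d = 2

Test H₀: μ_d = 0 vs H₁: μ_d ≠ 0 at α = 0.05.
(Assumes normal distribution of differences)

Answer: t = 3.1498, reject H₀

Derivation:
df = n - 1 = 8
SE = s_d/√n = 2/√9 = 0.6667
t = d̄/SE = 2.1/0.6667 = 3.1498
Critical value: t_{0.025,8} = ±2.306
p-value ≈ 0.0136
Decision: reject H₀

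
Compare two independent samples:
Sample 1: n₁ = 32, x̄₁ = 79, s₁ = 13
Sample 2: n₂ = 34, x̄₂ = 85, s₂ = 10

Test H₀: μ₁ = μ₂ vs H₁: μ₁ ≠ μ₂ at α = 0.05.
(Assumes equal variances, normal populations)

Pooled variance: s²_p = [31×13² + 33×10²]/(64) = 133.4219
s_p = 11.5508
SE = s_p×√(1/n₁ + 1/n₂) = 11.5508×√(1/32 + 1/34) = 2.8449
t = (x̄₁ - x̄₂)/SE = (79 - 85)/2.8449 = -2.1090
df = 64, t-critical = ±1.998
Decision: reject H₀

Answer: t = -2.1090, reject H₀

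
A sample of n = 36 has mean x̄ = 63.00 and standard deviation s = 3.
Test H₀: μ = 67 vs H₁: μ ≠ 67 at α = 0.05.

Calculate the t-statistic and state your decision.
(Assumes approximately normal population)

df = n - 1 = 35
SE = s/√n = 3/√36 = 0.5000
t = (x̄ - μ₀)/SE = (63.00 - 67)/0.5000 = -8.0000
Critical value: t_{0.025,35} = ±2.030
p-value < 0.0001
Decision: reject H₀

Answer: t = -8.0000, reject H₀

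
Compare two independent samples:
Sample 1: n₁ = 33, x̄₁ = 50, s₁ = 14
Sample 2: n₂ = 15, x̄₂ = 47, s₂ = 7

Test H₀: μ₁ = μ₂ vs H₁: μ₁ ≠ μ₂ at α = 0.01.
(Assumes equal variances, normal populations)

Answer: t = 0.7833, fail to reject H₀

Derivation:
Pooled variance: s²_p = [32×14² + 14×7²]/(46) = 151.2609
s_p = 12.2988
SE = s_p×√(1/n₁ + 1/n₂) = 12.2988×√(1/33 + 1/15) = 3.8298
t = (x̄₁ - x̄₂)/SE = (50 - 47)/3.8298 = 0.7833
df = 46, t-critical = ±2.687
Decision: fail to reject H₀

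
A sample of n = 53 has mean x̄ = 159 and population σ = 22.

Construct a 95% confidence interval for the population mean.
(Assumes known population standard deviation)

Confidence level: 95%, α = 0.05
z_0.025 = 1.960
SE = σ/√n = 22/√53 = 3.0219
Margin of error = 1.960 × 3.0219 = 5.9229
CI: x̄ ± margin = 159 ± 5.9229
CI: (153.0771, 164.9229)

Answer: (153.0771, 164.9229)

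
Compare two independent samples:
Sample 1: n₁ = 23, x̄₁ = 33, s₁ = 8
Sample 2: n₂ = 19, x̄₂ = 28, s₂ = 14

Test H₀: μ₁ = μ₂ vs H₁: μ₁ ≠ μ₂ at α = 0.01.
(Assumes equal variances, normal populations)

Answer: t = 1.4519, fail to reject H₀

Derivation:
Pooled variance: s²_p = [22×8² + 18×14²]/(40) = 123.4000
s_p = 11.1086
SE = s_p×√(1/n₁ + 1/n₂) = 11.1086×√(1/23 + 1/19) = 3.4438
t = (x̄₁ - x̄₂)/SE = (33 - 28)/3.4438 = 1.4519
df = 40, t-critical = ±2.704
Decision: fail to reject H₀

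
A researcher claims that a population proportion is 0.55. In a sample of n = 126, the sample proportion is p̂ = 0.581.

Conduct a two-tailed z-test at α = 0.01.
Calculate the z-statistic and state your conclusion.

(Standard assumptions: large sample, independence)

H₀: p = 0.55, H₁: p ≠ 0.55
Standard error: SE = √(p₀(1-p₀)/n) = √(0.55×0.45/126) = 0.044320
z-statistic: z = (p̂ - p₀)/SE = (0.581 - 0.55)/0.044320 = 0.6995
Critical value: z_0.005 = ±2.576
p-value = 0.4842
Decision: fail to reject H₀ at α = 0.01

Answer: z = 0.6995, fail to reject H₀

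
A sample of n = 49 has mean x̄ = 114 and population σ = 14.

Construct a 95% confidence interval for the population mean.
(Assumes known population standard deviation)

Confidence level: 95%, α = 0.05
z_0.025 = 1.960
SE = σ/√n = 14/√49 = 2.0000
Margin of error = 1.960 × 2.0000 = 3.9200
CI: x̄ ± margin = 114 ± 3.9200
CI: (110.0800, 117.9200)

Answer: (110.0800, 117.9200)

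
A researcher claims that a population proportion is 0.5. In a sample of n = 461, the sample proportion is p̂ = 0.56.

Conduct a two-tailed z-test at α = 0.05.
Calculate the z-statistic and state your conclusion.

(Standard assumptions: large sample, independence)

H₀: p = 0.5, H₁: p ≠ 0.5
Standard error: SE = √(p₀(1-p₀)/n) = √(0.5×0.5/461) = 0.023287
z-statistic: z = (p̂ - p₀)/SE = (0.56 - 0.5)/0.023287 = 2.5765
Critical value: z_0.025 = ±1.960
p-value = 0.0100
Decision: reject H₀ at α = 0.05

Answer: z = 2.5765, reject H₀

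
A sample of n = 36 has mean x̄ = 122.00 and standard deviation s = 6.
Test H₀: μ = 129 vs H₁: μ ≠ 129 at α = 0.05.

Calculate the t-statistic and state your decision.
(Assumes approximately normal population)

df = n - 1 = 35
SE = s/√n = 6/√36 = 1.0000
t = (x̄ - μ₀)/SE = (122.00 - 129)/1.0000 = -7.0000
Critical value: t_{0.025,35} = ±2.030
p-value < 0.0001
Decision: reject H₀

Answer: t = -7.0000, reject H₀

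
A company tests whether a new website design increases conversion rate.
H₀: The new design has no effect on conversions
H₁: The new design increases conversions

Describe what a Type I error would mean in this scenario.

Answer: Switching to a new design that doesn't actually help

Derivation:
A Type I error (probability α) occurs when we reject a true H₀.
A Type II error (probability β) occurs when we fail to reject a false H₀.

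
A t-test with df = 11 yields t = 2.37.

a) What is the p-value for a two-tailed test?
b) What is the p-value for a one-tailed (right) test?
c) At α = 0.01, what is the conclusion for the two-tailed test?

Using t-distribution with df = 11:
a) Two-tailed: p = 2×P(T > 2.37) = 0.0372
b) One-tailed: p = P(T > 2.37) = 0.0186
c) 0.0372 ≥ 0.01, fail to reject H₀

Answer: a) 0.0372, b) 0.0186, c) fail to reject H₀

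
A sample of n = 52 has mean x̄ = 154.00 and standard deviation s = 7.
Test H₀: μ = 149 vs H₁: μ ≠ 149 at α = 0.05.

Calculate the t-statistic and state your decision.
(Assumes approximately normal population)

Answer: t = 5.1509, reject H₀

Derivation:
df = n - 1 = 51
SE = s/√n = 7/√52 = 0.9707
t = (x̄ - μ₀)/SE = (154.00 - 149)/0.9707 = 5.1509
Critical value: t_{0.025,51} = ±2.008
p-value < 0.0001
Decision: reject H₀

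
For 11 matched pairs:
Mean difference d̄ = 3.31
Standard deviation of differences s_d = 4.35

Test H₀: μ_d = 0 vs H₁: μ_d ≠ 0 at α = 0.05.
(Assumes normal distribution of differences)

Answer: t = 2.5236, reject H₀

Derivation:
df = n - 1 = 10
SE = s_d/√n = 4.35/√11 = 1.3116
t = d̄/SE = 3.31/1.3116 = 2.5236
Critical value: t_{0.025,10} = ±2.228
p-value ≈ 0.0302
Decision: reject H₀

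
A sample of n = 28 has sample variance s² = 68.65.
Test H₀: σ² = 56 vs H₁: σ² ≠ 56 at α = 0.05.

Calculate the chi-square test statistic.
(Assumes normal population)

Answer: χ² = 33.0991, fail to reject H₀

Derivation:
df = n - 1 = 27
χ² = (n-1)s²/σ₀² = 27×68.65/56 = 33.0991
Critical values: χ²_{0.975,27} = 14.573, χ²_{0.025,27} = 43.195
Rejection region: χ² < 14.573 or χ² > 43.195
Decision: fail to reject H₀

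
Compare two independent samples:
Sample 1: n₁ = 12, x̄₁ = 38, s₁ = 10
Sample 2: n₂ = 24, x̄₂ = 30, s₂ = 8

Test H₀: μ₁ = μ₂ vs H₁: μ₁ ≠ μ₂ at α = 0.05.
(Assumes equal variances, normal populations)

Answer: t = 2.6016, reject H₀

Derivation:
Pooled variance: s²_p = [11×10² + 23×8²]/(34) = 75.6471
s_p = 8.6975
SE = s_p×√(1/n₁ + 1/n₂) = 8.6975×√(1/12 + 1/24) = 3.0750
t = (x̄₁ - x̄₂)/SE = (38 - 30)/3.0750 = 2.6016
df = 34, t-critical = ±2.032
Decision: reject H₀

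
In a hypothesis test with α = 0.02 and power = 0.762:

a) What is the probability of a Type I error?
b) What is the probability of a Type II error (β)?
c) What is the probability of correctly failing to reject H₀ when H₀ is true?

a) Type I error probability = α = 0.02
b) Power = P(reject H₀ | H₁ true) = 1 - β = 0.762, so Type II error probability = β = 1 - Power = 0.238
c) P(fail to reject H₀ | H₀ true) = 1 - α = 0.98

Answer: a) 0.02, b) 0.238, c) 0.98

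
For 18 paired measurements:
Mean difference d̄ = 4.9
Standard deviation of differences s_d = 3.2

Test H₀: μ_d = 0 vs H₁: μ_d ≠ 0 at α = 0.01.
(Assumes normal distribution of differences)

Answer: t = 6.4970, reject H₀

Derivation:
df = n - 1 = 17
SE = s_d/√n = 3.2/√18 = 0.7542
t = d̄/SE = 4.9/0.7542 = 6.4970
Critical value: t_{0.005,17} = ±2.898
p-value < 0.0001
Decision: reject H₀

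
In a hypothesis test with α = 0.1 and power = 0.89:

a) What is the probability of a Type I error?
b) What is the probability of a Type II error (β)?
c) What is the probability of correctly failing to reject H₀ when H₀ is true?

Answer: a) 0.1, b) 0.11, c) 0.9

Derivation:
a) Type I error probability = α = 0.1
b) Power = P(reject H₀ | H₁ true) = 1 - β = 0.89, so Type II error probability = β = 1 - Power = 0.11
c) P(fail to reject H₀ | H₀ true) = 1 - α = 0.9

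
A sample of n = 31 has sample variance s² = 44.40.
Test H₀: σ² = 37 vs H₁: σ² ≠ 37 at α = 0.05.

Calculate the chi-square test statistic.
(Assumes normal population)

df = n - 1 = 30
χ² = (n-1)s²/σ₀² = 30×44.40/37 = 36.0000
Critical values: χ²_{0.975,30} = 16.791, χ²_{0.025,30} = 46.979
Rejection region: χ² < 16.791 or χ² > 46.979
Decision: fail to reject H₀

Answer: χ² = 36.0000, fail to reject H₀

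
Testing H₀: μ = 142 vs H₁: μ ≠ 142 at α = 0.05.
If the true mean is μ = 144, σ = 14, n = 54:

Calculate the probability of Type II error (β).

SE = σ/√n = 14/√54 = 1.9052
Critical values: μ₀ ± z_0.025×SE = 142 ± 1.960×1.9052
Acceptance region: (138.2658, 145.7342)
Under H₁ (μ = 144): z_high = (145.7342 - 144)/1.9052 = 0.9102, z_low = (138.2658 - 144)/1.9052 = -3.0098
β = P(not reject | H₁) = Φ(0.9102) - Φ(-3.0098) ≈ 0.8173

Answer: β ≈ 0.8173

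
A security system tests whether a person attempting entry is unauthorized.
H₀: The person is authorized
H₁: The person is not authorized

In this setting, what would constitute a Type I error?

Type I error: rejecting H₀ when it is actually true (false positive).
Type II error: failing to reject H₀ when H₁ is actually true (false negative).

Answer: Denying entry to an authorized person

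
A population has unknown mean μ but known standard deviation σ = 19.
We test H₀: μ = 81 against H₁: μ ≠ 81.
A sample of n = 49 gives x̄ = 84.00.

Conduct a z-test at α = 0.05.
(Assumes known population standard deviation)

Answer: z = 1.1053, fail to reject H₀

Derivation:
Standard error: SE = σ/√n = 19/√49 = 2.7143
z-statistic: z = (x̄ - μ₀)/SE = (84.00 - 81)/2.7143 = 1.1053
Critical value: ±1.960
p-value = 0.2690
Decision: fail to reject H₀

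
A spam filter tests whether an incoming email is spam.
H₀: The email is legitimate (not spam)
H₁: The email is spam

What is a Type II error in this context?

Answer: Letting a spam email through to the inbox

Derivation:
A Type I error (probability α) occurs when we reject a true H₀.
A Type II error (probability β) occurs when we fail to reject a false H₀.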